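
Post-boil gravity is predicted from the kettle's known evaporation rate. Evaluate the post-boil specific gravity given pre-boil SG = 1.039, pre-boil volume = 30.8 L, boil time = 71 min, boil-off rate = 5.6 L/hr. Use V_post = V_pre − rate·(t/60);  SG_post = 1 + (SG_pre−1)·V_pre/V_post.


V_post = 30.8 − 5.6·(71/60) = 24.1733
SG_post = 1 + (1.039 − 1)·30.8/24.1733

1.0497


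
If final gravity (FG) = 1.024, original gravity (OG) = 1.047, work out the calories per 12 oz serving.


ABW = (OG−FG)·131.25·0.79/FG;  °P = 259 − 259/SG (for OG→OE and FG→AE);  RE = 0.1808·OE + 0.8192·AE;  Cal = (6.9·ABW + 4·(RE−0.1))·FG·3.55
ABW = (1.047 − 1.024)·131.25·0.79/1.024 = 2.3289
OE = 259 − 259/1.047 = 11.6266 °P
AE = 259 − 259/1.024 = 6.0703 °P
RE = 0.1808·11.6266 + 0.8192·6.0703 = 7.0749 °P
Cal = (6.9·2.3289 + 4·(7.0749−0.1))·1.024·3.55

159.8363 kcal


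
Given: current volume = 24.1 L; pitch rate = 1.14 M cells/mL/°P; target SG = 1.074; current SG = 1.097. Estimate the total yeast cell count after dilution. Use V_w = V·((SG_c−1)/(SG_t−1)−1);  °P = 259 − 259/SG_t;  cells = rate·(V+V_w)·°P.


V_w = 24.1·((1.097−1)/(1.074−1)−1) = 7.4905
V_final = 24.1 + 7.4905 = 31.5905
°P = 259 − 259/1.074 = 17.8454
cells = 1.14·31.5905·17.8454

642.6716 billion cells


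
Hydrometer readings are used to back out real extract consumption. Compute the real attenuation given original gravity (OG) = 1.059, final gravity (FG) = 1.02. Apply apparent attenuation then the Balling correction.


AA = (OG−FG)/(OG−1)·100;  RA = AA·0.8192
AA = (1.059 − 1.02)/(1.059 − 1)·100 = 66.1017
RA = 66.1017·0.8192

54.1505 %


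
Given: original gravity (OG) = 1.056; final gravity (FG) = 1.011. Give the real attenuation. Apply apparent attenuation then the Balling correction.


AA = (OG−FG)/(OG−1)·100;  RA = AA·0.8192
AA = (1.056 − 1.011)/(1.056 − 1)·100 = 80.3571
RA = 80.3571·0.8192

65.8286 %


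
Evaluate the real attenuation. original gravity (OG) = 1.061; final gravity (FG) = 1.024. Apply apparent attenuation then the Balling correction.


AA = (OG−FG)/(OG−1)·100;  RA = AA·0.8192
AA = (1.061 − 1.024)/(1.061 − 1)·100 = 60.6557
RA = 60.6557·0.8192

49.6892 %


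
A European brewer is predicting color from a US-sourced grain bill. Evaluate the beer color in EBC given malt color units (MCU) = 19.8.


SRM = 1.4922·MCU^0.6859;  EBC = SRM·1.97
SRM = 1.4922·19.8^0.6859 = 11.5667
EBC = 11.5667·1.97

22.7864 EBC


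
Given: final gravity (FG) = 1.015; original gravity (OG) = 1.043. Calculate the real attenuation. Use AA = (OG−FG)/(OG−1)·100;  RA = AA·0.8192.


AA = (1.043 − 1.015)/(1.043 − 1)·100 = 65.1163
RA = 65.1163·0.8192

53.3433 %


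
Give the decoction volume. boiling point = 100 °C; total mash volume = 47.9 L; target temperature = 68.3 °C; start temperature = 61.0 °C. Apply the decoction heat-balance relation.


V_dec = V_total·(T_target − T_start)/(T_boil − T_start)
V_dec = 47.9·(68.3 − 61.0)/(100 − 61.0)

8.9659 L


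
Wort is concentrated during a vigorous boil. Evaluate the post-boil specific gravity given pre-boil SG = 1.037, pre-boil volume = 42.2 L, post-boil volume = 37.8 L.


SG_post = 1 + (SG_pre − 1)·V_pre/V_post
pts_pre = (1.037 − 1)·1000 = 37.0000
pts_post = 37.0000·42.2/37.8 = 41.3069
SG_post = 1 + 41.3069/1000

1.0413


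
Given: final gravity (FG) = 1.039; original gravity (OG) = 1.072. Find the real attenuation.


AA = (OG−FG)/(OG−1)·100;  RA = AA·0.8192
AA = (1.072 − 1.039)/(1.072 − 1)·100 = 45.8333
RA = 45.8333·0.8192

37.5467 %


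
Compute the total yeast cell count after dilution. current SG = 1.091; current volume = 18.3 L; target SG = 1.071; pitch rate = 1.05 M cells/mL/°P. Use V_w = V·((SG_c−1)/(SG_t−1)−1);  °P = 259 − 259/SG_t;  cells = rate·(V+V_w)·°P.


V_w = 18.3·((1.091−1)/(1.071−1)−1) = 5.1549
V_final = 18.3 + 5.1549 = 23.4549
°P = 259 − 259/1.071 = 17.1699
cells = 1.05·23.4549·17.1699

422.8556 billion cells


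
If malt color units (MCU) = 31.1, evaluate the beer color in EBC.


SRM = 1.4922·MCU^0.6859;  EBC = SRM·1.97
SRM = 1.4922·31.1^0.6859 = 15.7656
EBC = 15.7656·1.97

31.0583 EBC


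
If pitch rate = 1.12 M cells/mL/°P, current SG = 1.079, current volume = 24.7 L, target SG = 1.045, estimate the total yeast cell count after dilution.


V_w = V·((SG_c−1)/(SG_t−1)−1);  °P = 259 − 259/SG_t;  cells = rate·(V+V_w)·°P
V_w = 24.7·((1.079−1)/(1.045−1)−1) = 18.6622
V_final = 24.7 + 18.6622 = 43.3622
°P = 259 − 259/1.045 = 11.1531
cells = 1.12·43.3622·11.1531

541.6585 billion cells


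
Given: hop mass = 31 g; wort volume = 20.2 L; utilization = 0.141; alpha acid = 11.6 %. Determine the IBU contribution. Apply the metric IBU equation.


IBU = (α/100)·mass·U·1000 / V
IBU = (11.6/100)·31·0.141·1000 / 20.2

25.1008 IBU


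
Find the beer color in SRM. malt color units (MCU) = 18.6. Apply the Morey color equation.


SRM = 1.4922 · MCU^0.6859
SRM = 1.4922 · 18.6^0.6859

11.0812 SRM


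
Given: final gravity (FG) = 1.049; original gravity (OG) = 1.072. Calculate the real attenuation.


AA = (OG−FG)/(OG−1)·100;  RA = AA·0.8192
AA = (1.072 − 1.049)/(1.072 − 1)·100 = 31.9444
RA = 31.9444·0.8192

26.1689 %


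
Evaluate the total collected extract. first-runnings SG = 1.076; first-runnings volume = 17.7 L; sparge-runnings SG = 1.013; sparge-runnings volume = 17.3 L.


total = Σ (SG_i − 1)·1000·V_i
first = (1.076 − 1)·1000·17.7 = 1345.2000
sparge = (1.013 − 1)·1000·17.3 = 224.9000
total = 1345.2000 + 224.9000

1570.1000 gravity·L


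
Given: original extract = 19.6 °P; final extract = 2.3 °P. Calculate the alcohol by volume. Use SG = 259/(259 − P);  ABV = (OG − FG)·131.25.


OG = 259/(259 − 19.6) = 1.0819
FG = 259/(259 − 2.3) = 1.0090
ABV = (1.0819 − 1.0090)·131.25

9.5696 % ABV


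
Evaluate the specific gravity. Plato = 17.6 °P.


SG = 259/(259 − P)
SG = 259/(259 − 17.6)

1.0729


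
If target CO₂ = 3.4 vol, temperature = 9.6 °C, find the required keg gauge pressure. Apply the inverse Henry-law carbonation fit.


psi = vols/(0.01821 + 0.09011·e^(−0.04·T)) − 14.695
psi = 3.4/(0.01821 + 0.09011·e^(−0.04·9.6)) − 14.695

28.0257 psi


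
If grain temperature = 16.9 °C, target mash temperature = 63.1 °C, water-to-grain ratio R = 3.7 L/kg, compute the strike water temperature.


T_strike = (0.41/R)·(T_mash − T_grain) + T_mash
T_strike = (0.41/3.7)·(63.1 − 16.9) + 63.1

68.2195 °C


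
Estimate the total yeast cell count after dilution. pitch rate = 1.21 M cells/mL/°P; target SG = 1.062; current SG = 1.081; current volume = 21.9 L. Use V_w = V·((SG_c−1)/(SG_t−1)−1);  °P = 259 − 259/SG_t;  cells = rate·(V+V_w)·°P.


V_w = 21.9·((1.081−1)/(1.062−1)−1) = 6.7113
V_final = 21.9 + 6.7113 = 28.6113
°P = 259 − 259/1.062 = 15.1205
cells = 1.21·28.6113·15.1205

523.4675 billion cells


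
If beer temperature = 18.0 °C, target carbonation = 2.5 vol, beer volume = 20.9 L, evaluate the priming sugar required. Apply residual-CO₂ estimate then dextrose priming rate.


residual = 14.695·(0.01821 + 0.09011·e^(−0.04·T));  sugar = (target − residual)·4.0·V
residual = 14.695·(0.01821 + 0.09011·e^(−0.04·18.0)) = 0.9121
sugar = (2.5 − 0.9121)·4.0·20.9

132.7454 g


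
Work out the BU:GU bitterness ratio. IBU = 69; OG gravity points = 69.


BU:GU = IBU / OG_points
BU:GU = 69 / 69

1.0000


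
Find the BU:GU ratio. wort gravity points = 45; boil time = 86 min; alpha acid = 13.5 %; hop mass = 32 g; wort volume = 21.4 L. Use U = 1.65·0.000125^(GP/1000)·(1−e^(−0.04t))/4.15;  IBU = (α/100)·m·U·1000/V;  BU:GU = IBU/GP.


U = 1.65·0.000125^(45/1000)·(1−e^(−0.04·86))/4.15 = 0.2568
IBU = (13.5/100)·32·0.2568·1000/21.4 = 51.8457
BU:GU = 51.8457/45

1.1521


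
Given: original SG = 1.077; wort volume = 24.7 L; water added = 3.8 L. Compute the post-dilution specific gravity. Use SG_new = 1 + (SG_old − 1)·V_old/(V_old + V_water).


pts = (1.077 − 1)·1000·24.7/(24.7 + 3.8) = 66.7333
SG_new = 1 + 66.7333/1000

1.0667


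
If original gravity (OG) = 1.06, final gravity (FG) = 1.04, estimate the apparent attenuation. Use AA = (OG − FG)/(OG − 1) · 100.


AA = (1.06 − 1.04)/(1.06 − 1) · 100

33.3333 %


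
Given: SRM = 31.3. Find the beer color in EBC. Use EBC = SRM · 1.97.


EBC = 31.3 · 1.97

61.6610 EBC


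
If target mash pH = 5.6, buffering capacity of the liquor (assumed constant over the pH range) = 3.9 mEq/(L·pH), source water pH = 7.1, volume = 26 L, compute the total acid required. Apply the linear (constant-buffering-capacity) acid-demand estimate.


acid = buffering capacity · (pH_source − pH_target) · V
acid = 3.9 · (7.1 − 5.6) · 26

152.1000 mEq


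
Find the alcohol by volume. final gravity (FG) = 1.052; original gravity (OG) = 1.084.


ABV = (OG − FG) · 131.25
ABV = (1.084 − 1.052) · 131.25

4.2000 % ABV


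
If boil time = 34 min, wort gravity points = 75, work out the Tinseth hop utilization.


U = 1.65·0.000125^(GP/1000) · (1 − e^(−0.04·t))/4.15
bigness = 1.65·0.000125^(75/1000) = 0.8409
boil_factor = (1 − e^(−0.04·34))/4.15 = 0.1791
U = 0.8409 · 0.1791

0.1506


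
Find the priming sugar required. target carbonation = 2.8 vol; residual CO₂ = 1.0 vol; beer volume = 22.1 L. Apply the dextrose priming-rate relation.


sugar = (target − residual)·4.0·V
sugar = (2.8 − 1.0)·4.0·22.1

159.1200 g


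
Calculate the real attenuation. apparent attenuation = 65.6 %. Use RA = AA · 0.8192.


RA = 65.6 · 0.8192

53.7395 %


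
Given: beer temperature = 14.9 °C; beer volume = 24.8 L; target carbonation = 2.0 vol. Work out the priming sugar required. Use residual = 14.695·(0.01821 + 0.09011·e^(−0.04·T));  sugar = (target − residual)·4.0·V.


residual = 14.695·(0.01821 + 0.09011·e^(−0.04·14.9)) = 0.9972
sugar = (2.0 − 0.9972)·4.0·24.8

99.4751 g


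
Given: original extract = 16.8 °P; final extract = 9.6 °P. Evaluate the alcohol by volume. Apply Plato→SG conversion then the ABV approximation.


SG = 259/(259 − P);  ABV = (OG − FG)·131.25
OG = 259/(259 − 16.8) = 1.0694
FG = 259/(259 − 9.6) = 1.0385
ABV = (1.0694 − 1.0385)·131.25

4.0519 % ABV


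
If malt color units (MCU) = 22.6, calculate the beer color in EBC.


SRM = 1.4922·MCU^0.6859;  EBC = SRM·1.97
SRM = 1.4922·22.6^0.6859 = 12.6651
EBC = 12.6651·1.97

24.9503 EBC


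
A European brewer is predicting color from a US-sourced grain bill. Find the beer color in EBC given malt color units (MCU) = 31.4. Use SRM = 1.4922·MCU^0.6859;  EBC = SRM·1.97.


SRM = 1.4922·31.4^0.6859 = 15.8698
EBC = 15.8698·1.97

31.2635 EBC


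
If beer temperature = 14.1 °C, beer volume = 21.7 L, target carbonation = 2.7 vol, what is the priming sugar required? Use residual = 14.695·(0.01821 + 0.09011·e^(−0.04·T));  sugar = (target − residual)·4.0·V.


residual = 14.695·(0.01821 + 0.09011·e^(−0.04·14.1)) = 1.0210
sugar = (2.7 − 1.0210)·4.0·21.7

145.7413 g


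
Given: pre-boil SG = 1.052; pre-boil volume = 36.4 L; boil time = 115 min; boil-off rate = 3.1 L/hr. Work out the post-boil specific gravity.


V_post = V_pre − rate·(t/60);  SG_post = 1 + (SG_pre−1)·V_pre/V_post
V_post = 36.4 − 3.1·(115/60) = 30.4583
SG_post = 1 + (1.052 − 1)·36.4/30.4583

1.0621


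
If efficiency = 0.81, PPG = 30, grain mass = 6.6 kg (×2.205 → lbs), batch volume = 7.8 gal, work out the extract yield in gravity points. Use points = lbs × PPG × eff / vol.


lbs = 6.6 × 2.205 = 14.5530
points = 14.5530 × 30 × 0.81 / 7.8

45.3382 points


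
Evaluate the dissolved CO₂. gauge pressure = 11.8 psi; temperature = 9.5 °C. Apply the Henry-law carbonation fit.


vols = (P + 14.695)·(0.01821 + 0.09011·e^(−0.04·T))
vols = (11.8 + 14.695)·(0.01821 + 0.09011·e^(−0.04·9.5))

2.1152 volumes


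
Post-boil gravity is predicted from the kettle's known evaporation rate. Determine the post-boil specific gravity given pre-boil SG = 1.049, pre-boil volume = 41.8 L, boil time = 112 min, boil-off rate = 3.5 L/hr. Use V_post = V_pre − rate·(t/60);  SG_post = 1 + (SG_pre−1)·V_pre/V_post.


V_post = 41.8 − 3.5·(112/60) = 35.2667
SG_post = 1 + (1.049 − 1)·41.8/35.2667

1.0581


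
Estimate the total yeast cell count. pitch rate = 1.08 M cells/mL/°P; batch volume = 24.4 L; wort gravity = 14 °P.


cells (billions) = rate · V_L · °P
cells = 1.08 · 24.4 · 14

368.9280 billion cells


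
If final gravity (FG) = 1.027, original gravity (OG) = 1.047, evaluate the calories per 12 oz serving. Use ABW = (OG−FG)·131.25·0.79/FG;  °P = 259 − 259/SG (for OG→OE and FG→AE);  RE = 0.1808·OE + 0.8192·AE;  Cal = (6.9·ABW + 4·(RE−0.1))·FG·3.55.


ABW = (1.047 − 1.027)·131.25·0.79/1.027 = 2.0192
OE = 259 − 259/1.047 = 11.6266 °P
AE = 259 − 259/1.027 = 6.8092 °P
RE = 0.1808·11.6266 + 0.8192·6.8092 = 7.6801 °P
Cal = (6.9·2.0192 + 4·(7.6801−0.1))·1.027·3.55

161.3407 kcal


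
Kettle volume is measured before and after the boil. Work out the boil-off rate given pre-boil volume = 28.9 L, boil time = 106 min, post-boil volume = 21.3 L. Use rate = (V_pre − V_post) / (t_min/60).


rate = (28.9 − 21.3) / (106/60)

4.3019 L/hr


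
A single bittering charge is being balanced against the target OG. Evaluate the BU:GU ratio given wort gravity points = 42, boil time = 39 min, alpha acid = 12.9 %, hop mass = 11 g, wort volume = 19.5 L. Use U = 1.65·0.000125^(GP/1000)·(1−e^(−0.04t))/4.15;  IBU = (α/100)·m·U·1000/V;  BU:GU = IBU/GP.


U = 1.65·0.000125^(42/1000)·(1−e^(−0.04·39))/4.15 = 0.2153
IBU = (12.9/100)·11·0.2153·1000/19.5 = 15.6677
BU:GU = 15.6677/42

0.3730


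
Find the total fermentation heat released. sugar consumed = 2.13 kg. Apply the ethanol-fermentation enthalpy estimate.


Q = m_sugar · 590 kJ/kg
Q = 2.13 · 590

1256.7000 kJ


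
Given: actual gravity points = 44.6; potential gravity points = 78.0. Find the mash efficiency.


efficiency = actual / potential × 100
efficiency = 44.6 / 78.0 × 100

57.1795 %


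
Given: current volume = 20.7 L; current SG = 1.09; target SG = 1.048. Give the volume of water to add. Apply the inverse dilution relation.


V_water = V·((SG_curr − 1)/(SG_target − 1) − 1)
V_water = 20.7·((1.09 − 1)/(1.048 − 1) − 1)

18.1125 L


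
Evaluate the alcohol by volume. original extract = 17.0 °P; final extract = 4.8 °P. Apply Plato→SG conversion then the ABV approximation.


SG = 259/(259 − P);  ABV = (OG − FG)·131.25
OG = 259/(259 − 17.0) = 1.0702
FG = 259/(259 − 4.8) = 1.0189
ABV = (1.0702 − 1.0189)·131.25

6.7417 % ABV


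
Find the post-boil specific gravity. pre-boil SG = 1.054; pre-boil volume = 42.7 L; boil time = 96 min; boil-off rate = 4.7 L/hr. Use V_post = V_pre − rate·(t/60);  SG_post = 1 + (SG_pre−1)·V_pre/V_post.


V_post = 42.7 − 4.7·(96/60) = 35.1800
SG_post = 1 + (1.054 − 1)·42.7/35.1800

1.0655


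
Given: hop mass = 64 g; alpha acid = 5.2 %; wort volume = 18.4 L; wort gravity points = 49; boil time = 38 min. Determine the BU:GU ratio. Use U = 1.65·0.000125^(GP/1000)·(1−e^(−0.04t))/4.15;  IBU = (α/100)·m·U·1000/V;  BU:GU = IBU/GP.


U = 1.65·0.000125^(49/1000)·(1−e^(−0.04·38))/4.15 = 0.2000
IBU = (5.2/100)·64·0.2000·1000/18.4 = 36.1711
BU:GU = 36.1711/49

0.7382


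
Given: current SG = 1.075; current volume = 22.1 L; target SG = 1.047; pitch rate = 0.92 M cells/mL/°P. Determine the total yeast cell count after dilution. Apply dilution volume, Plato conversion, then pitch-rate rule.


V_w = V·((SG_c−1)/(SG_t−1)−1);  °P = 259 − 259/SG_t;  cells = rate·(V+V_w)·°P
V_w = 22.1·((1.075−1)/(1.047−1)−1) = 13.1660
V_final = 22.1 + 13.1660 = 35.2660
°P = 259 − 259/1.047 = 11.6266
cells = 0.92·35.2660·11.6266

377.2198 billion cells


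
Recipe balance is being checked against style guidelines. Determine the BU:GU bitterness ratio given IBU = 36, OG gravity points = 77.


BU:GU = IBU / OG_points
BU:GU = 36 / 77

0.4675


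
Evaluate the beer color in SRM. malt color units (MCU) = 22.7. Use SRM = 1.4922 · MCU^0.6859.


SRM = 1.4922 · 22.7^0.6859

12.7036 SRM


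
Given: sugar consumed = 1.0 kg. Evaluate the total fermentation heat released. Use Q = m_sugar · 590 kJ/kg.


Q = 1.0 · 590

590.0000 kJ


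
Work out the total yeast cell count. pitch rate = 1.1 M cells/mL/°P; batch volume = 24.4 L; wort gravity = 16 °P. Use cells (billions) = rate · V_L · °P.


cells = 1.1 · 24.4 · 16

429.4400 billion cells


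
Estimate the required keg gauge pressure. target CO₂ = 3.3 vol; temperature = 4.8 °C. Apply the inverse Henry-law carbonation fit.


psi = vols/(0.01821 + 0.09011·e^(−0.04·T)) − 14.695
psi = 3.3/(0.01821 + 0.09011·e^(−0.04·4.8)) − 14.695

20.9505 psi


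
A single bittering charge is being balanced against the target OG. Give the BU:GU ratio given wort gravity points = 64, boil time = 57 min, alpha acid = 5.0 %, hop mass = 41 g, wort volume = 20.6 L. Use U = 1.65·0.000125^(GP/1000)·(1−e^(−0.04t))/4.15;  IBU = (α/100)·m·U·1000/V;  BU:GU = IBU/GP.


U = 1.65·0.000125^(64/1000)·(1−e^(−0.04·57))/4.15 = 0.2008
IBU = (5.0/100)·41·0.2008·1000/20.6 = 19.9831
BU:GU = 19.9831/64

0.3122


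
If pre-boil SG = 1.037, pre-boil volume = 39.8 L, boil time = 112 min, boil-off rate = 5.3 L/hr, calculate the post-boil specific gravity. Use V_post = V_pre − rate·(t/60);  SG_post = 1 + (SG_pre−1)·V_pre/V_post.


V_post = 39.8 − 5.3·(112/60) = 29.9067
SG_post = 1 + (1.037 − 1)·39.8/29.9067

1.0492


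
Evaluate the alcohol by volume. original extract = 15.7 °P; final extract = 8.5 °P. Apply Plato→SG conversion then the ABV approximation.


SG = 259/(259 − P);  ABV = (OG − FG)·131.25
OG = 259/(259 − 15.7) = 1.0645
FG = 259/(259 − 8.5) = 1.0339
ABV = (1.0645 − 1.0339)·131.25

4.0159 % ABV


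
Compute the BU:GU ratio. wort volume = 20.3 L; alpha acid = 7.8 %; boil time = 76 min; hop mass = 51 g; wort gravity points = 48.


U = 1.65·0.000125^(GP/1000)·(1−e^(−0.04t))/4.15;  IBU = (α/100)·m·U·1000/V;  BU:GU = IBU/GP
U = 1.65·0.000125^(48/1000)·(1−e^(−0.04·76))/4.15 = 0.2459
IBU = (7.8/100)·51·0.2459·1000/20.3 = 48.1913
BU:GU = 48.1913/48

1.0040


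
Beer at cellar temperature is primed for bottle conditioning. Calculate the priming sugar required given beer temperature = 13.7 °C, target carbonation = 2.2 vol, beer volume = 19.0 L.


residual = 14.695·(0.01821 + 0.09011·e^(−0.04·T));  sugar = (target − residual)·4.0·V
residual = 14.695·(0.01821 + 0.09011·e^(−0.04·13.7)) = 1.0331
sugar = (2.2 − 1.0331)·4.0·19.0

88.6842 g


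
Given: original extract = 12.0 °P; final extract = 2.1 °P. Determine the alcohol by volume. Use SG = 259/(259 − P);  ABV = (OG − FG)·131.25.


OG = 259/(259 − 12.0) = 1.0486
FG = 259/(259 − 2.1) = 1.0082
ABV = (1.0486 − 1.0082)·131.25

5.3036 % ABV


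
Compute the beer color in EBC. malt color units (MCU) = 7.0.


SRM = 1.4922·MCU^0.6859;  EBC = SRM·1.97
SRM = 1.4922·7.0^0.6859 = 5.6687
EBC = 5.6687·1.97

11.1672 EBC


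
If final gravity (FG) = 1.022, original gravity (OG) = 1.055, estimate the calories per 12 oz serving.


ABW = (OG−FG)·131.25·0.79/FG;  °P = 259 − 259/SG (for OG→OE and FG→AE);  RE = 0.1808·OE + 0.8192·AE;  Cal = (6.9·ABW + 4·(RE−0.1))·FG·3.55
ABW = (1.055 − 1.022)·131.25·0.79/1.022 = 3.3480
OE = 259 − 259/1.055 = 13.5024 °P
AE = 259 − 259/1.022 = 5.5753 °P
RE = 0.1808·13.5024 + 0.8192·5.5753 = 7.0085 °P
Cal = (6.9·3.3480 + 4·(7.0085−0.1))·1.022·3.55

184.0739 kcal


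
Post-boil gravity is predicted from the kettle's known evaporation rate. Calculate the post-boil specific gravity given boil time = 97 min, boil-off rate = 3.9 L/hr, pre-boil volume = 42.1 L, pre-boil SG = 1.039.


V_post = V_pre − rate·(t/60);  SG_post = 1 + (SG_pre−1)·V_pre/V_post
V_post = 42.1 − 3.9·(97/60) = 35.7950
SG_post = 1 + (1.039 − 1)·42.1/35.7950

1.0459


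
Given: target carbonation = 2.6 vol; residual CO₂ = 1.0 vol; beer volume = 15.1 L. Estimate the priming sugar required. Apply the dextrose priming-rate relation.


sugar = (target − residual)·4.0·V
sugar = (2.6 − 1.0)·4.0·15.1

96.6400 g


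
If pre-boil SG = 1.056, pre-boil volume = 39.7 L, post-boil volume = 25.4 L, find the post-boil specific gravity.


SG_post = 1 + (SG_pre − 1)·V_pre/V_post
pts_pre = (1.056 − 1)·1000 = 56.0000
pts_post = 56.0000·39.7/25.4 = 87.5276
SG_post = 1 + 87.5276/1000

1.0875


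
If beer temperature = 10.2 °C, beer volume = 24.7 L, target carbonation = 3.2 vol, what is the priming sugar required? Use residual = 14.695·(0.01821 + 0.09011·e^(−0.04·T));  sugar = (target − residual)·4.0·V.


residual = 14.695·(0.01821 + 0.09011·e^(−0.04·10.2)) = 1.1481
sugar = (3.2 − 1.1481)·4.0·24.7

202.7239 g


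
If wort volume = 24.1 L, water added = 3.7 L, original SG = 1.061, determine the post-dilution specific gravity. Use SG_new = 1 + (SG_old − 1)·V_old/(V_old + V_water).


pts = (1.061 − 1)·1000·24.1/(24.1 + 3.7) = 52.8813
SG_new = 1 + 52.8813/1000

1.0529


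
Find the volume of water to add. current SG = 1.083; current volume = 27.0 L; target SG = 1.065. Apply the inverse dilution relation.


V_water = V·((SG_curr − 1)/(SG_target − 1) − 1)
V_water = 27.0·((1.083 − 1)/(1.065 − 1) − 1)

7.4769 L


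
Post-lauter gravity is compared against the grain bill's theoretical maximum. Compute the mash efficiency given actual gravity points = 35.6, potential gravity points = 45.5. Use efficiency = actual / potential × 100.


efficiency = 35.6 / 45.5 × 100

78.2418 %


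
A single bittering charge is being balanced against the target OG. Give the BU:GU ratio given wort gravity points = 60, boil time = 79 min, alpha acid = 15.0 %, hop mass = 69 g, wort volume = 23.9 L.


U = 1.65·0.000125^(GP/1000)·(1−e^(−0.04t))/4.15;  IBU = (α/100)·m·U·1000/V;  BU:GU = IBU/GP
U = 1.65·0.000125^(60/1000)·(1−e^(−0.04·79))/4.15 = 0.2220
IBU = (15.0/100)·69·0.2220·1000/23.9 = 96.1536
BU:GU = 96.1536/60

1.6026


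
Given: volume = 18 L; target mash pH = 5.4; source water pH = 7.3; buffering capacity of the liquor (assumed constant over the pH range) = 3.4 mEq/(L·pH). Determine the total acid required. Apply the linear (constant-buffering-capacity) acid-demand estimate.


acid = buffering capacity · (pH_source − pH_target) · V
acid = 3.4 · (7.3 − 5.4) · 18

116.2800 mEq


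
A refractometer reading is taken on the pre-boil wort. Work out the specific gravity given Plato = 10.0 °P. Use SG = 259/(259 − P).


SG = 259/(259 − 10.0)

1.0402


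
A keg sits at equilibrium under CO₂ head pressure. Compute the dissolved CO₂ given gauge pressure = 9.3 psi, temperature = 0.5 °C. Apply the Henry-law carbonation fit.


vols = (P + 14.695)·(0.01821 + 0.09011·e^(−0.04·T))
vols = (9.3 + 14.695)·(0.01821 + 0.09011·e^(−0.04·0.5))

2.5563 volumes


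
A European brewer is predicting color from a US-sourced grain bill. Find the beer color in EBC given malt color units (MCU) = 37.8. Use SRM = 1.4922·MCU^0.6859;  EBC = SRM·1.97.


SRM = 1.4922·37.8^0.6859 = 18.0231
EBC = 18.0231·1.97

35.5054 EBC


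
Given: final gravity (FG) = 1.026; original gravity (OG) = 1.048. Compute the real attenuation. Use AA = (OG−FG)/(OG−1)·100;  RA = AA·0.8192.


AA = (1.048 − 1.026)/(1.048 − 1)·100 = 45.8333
RA = 45.8333·0.8192

37.5467 %


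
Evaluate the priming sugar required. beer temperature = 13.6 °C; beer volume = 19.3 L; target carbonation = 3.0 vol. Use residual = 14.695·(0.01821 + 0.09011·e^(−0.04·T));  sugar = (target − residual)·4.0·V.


residual = 14.695·(0.01821 + 0.09011·e^(−0.04·13.6)) = 1.0362
sugar = (3.0 − 1.0362)·4.0·19.3

151.6076 g


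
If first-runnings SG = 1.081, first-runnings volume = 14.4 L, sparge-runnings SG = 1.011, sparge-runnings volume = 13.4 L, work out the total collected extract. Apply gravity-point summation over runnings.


total = Σ (SG_i − 1)·1000·V_i
first = (1.081 − 1)·1000·14.4 = 1166.4000
sparge = (1.011 − 1)·1000·13.4 = 147.4000
total = 1166.4000 + 147.4000

1313.8000 gravity·L


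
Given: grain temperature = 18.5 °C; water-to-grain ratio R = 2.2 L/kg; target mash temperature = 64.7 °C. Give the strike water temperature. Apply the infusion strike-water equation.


T_strike = (0.41/R)·(T_mash − T_grain) + T_mash
T_strike = (0.41/2.2)·(64.7 − 18.5) + 64.7

73.3100 °C


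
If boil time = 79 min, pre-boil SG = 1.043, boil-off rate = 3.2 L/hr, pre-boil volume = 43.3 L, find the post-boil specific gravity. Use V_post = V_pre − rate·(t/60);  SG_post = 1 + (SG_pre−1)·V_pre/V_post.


V_post = 43.3 − 3.2·(79/60) = 39.0867
SG_post = 1 + (1.043 − 1)·43.3/39.0867

1.0476


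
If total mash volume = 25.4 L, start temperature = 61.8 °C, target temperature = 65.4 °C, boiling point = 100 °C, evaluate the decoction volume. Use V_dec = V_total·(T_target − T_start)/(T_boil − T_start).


V_dec = 25.4·(65.4 − 61.8)/(100 − 61.8)

2.3937 L


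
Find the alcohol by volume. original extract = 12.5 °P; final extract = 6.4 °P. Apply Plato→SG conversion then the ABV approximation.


SG = 259/(259 − P);  ABV = (OG − FG)·131.25
OG = 259/(259 − 12.5) = 1.0507
FG = 259/(259 − 6.4) = 1.0253
ABV = (1.0507 − 1.0253)·131.25

3.3303 % ABV


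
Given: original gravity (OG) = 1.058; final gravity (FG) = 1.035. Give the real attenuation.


AA = (OG−FG)/(OG−1)·100;  RA = AA·0.8192
AA = (1.058 − 1.035)/(1.058 − 1)·100 = 39.6552
RA = 39.6552·0.8192

32.4855 %


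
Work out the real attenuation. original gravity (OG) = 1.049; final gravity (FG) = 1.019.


AA = (OG−FG)/(OG−1)·100;  RA = AA·0.8192
AA = (1.049 − 1.019)/(1.049 − 1)·100 = 61.2245
RA = 61.2245·0.8192

50.1551 %


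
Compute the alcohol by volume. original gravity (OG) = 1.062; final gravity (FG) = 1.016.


ABV = (OG − FG) · 131.25
ABV = (1.062 − 1.016) · 131.25

6.0375 % ABV


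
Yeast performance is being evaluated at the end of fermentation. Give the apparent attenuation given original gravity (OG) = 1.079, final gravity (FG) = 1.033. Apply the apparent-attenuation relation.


AA = (OG − FG)/(OG − 1) · 100
AA = (1.079 − 1.033)/(1.079 − 1) · 100

58.2278 %


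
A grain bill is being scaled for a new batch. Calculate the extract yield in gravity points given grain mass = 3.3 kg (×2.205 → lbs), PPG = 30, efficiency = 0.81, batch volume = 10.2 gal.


points = lbs × PPG × eff / vol
lbs = 3.3 × 2.205 = 7.2765
points = 7.2765 × 30 × 0.81 / 10.2

17.3352 points


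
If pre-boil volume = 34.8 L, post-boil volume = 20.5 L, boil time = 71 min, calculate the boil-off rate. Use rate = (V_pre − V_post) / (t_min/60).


rate = (34.8 − 20.5) / (71/60)

12.0845 L/hr


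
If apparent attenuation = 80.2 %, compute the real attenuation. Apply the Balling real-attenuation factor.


RA = AA · 0.8192
RA = 80.2 · 0.8192

65.6998 %


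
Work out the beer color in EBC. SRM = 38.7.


EBC = SRM · 1.97
EBC = 38.7 · 1.97

76.2390 EBC


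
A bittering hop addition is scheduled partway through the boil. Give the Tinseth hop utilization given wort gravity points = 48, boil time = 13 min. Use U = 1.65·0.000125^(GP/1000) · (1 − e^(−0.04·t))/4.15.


bigness = 1.65·0.000125^(48/1000) = 1.0719
boil_factor = (1 − e^(−0.04·13))/4.15 = 0.0977
U = 1.0719 · 0.0977

0.1047


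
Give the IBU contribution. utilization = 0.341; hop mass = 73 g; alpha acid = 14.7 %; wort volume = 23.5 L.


IBU = (α/100)·mass·U·1000 / V
IBU = (14.7/100)·73·0.341·1000 / 23.5

155.7137 IBU


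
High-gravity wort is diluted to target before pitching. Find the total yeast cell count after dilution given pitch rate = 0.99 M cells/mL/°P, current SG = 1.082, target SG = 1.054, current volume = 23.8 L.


V_w = V·((SG_c−1)/(SG_t−1)−1);  °P = 259 − 259/SG_t;  cells = rate·(V+V_w)·°P
V_w = 23.8·((1.082−1)/(1.054−1)−1) = 12.3407
V_final = 23.8 + 12.3407 = 36.1407
°P = 259 − 259/1.054 = 13.2694
cells = 0.99·36.1407·13.2694

474.7721 billion cells


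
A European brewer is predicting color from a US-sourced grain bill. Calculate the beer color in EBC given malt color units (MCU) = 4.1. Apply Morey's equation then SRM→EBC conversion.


SRM = 1.4922·MCU^0.6859;  EBC = SRM·1.97
SRM = 1.4922·4.1^0.6859 = 3.9277
EBC = 3.9277·1.97

7.7375 EBC


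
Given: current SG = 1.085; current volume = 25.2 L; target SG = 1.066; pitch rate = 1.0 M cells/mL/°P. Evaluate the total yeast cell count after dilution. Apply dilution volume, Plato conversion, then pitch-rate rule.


V_w = V·((SG_c−1)/(SG_t−1)−1);  °P = 259 − 259/SG_t;  cells = rate·(V+V_w)·°P
V_w = 25.2·((1.085−1)/(1.066−1)−1) = 7.2545
V_final = 25.2 + 7.2545 = 32.4545
°P = 259 − 259/1.066 = 16.0356
cells = 1.0·32.4545·16.0356

520.4296 billion cells


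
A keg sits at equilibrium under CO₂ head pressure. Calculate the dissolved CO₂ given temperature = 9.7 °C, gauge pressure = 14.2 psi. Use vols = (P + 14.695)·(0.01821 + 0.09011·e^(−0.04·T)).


vols = (14.2 + 14.695)·(0.01821 + 0.09011·e^(−0.04·9.7))

2.2926 volumes


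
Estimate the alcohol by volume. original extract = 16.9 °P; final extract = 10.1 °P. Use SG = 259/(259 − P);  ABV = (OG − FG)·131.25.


OG = 259/(259 − 16.9) = 1.0698
FG = 259/(259 − 10.1) = 1.0406
ABV = (1.0698 − 1.0406)·131.25

3.8361 % ABV


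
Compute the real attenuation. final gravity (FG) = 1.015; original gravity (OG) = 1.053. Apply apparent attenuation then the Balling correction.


AA = (OG−FG)/(OG−1)·100;  RA = AA·0.8192
AA = (1.053 − 1.015)/(1.053 − 1)·100 = 71.6981
RA = 71.6981·0.8192

58.7351 %


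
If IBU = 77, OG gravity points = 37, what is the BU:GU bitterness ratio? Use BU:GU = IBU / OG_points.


BU:GU = 77 / 37

2.0811


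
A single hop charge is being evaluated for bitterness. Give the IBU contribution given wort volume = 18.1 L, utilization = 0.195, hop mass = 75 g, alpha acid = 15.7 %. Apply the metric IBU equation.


IBU = (α/100)·mass·U·1000 / V
IBU = (15.7/100)·75·0.195·1000 / 18.1

126.8577 IBU


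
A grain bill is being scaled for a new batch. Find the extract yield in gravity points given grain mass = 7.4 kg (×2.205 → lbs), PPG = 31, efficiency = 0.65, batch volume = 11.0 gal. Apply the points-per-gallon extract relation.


points = lbs × PPG × eff / vol
lbs = 7.4 × 2.205 = 16.3170
points = 16.3170 × 31 × 0.65 / 11.0

29.8898 points


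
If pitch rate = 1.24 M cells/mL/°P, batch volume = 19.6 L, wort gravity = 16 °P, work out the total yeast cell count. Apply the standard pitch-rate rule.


cells (billions) = rate · V_L · °P
cells = 1.24 · 19.6 · 16

388.8640 billion cells


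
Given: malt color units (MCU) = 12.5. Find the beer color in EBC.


SRM = 1.4922·MCU^0.6859;  EBC = SRM·1.97
SRM = 1.4922·12.5^0.6859 = 8.4372
EBC = 8.4372·1.97

16.6213 EBC


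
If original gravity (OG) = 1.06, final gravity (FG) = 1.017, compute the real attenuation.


AA = (OG−FG)/(OG−1)·100;  RA = AA·0.8192
AA = (1.06 − 1.017)/(1.06 − 1)·100 = 71.6667
RA = 71.6667·0.8192

58.7093 %


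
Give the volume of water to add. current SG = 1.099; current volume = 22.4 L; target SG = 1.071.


V_water = V·((SG_curr − 1)/(SG_target − 1) − 1)
V_water = 22.4·((1.099 − 1)/(1.071 − 1) − 1)

8.8338 L


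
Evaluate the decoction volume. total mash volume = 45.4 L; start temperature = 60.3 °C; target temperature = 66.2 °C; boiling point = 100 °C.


V_dec = V_total·(T_target − T_start)/(T_boil − T_start)
V_dec = 45.4·(66.2 − 60.3)/(100 − 60.3)

6.7471 L


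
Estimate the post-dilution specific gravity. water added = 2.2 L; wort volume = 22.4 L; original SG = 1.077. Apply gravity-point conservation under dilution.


SG_new = 1 + (SG_old − 1)·V_old/(V_old + V_water)
pts = (1.077 − 1)·1000·22.4/(22.4 + 2.2) = 70.1138
SG_new = 1 + 70.1138/1000

1.0701


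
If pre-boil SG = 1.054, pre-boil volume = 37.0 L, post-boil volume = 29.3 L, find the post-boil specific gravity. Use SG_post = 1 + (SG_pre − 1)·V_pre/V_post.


pts_pre = (1.054 − 1)·1000 = 54.0000
pts_post = 54.0000·37.0/29.3 = 68.1911
SG_post = 1 + 68.1911/1000

1.0682


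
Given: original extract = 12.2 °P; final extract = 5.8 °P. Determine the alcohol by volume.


SG = 259/(259 − P);  ABV = (OG − FG)·131.25
OG = 259/(259 − 12.2) = 1.0494
FG = 259/(259 − 5.8) = 1.0229
ABV = (1.0494 − 1.0229)·131.25

3.4815 % ABV


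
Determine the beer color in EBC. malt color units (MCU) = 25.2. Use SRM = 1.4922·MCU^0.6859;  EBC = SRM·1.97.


SRM = 1.4922·25.2^0.6859 = 13.6473
EBC = 13.6473·1.97

26.8852 EBC


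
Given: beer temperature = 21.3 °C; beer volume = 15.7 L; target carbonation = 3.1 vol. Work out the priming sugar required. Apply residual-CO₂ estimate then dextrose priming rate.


residual = 14.695·(0.01821 + 0.09011·e^(−0.04·T));  sugar = (target − residual)·4.0·V
residual = 14.695·(0.01821 + 0.09011·e^(−0.04·21.3)) = 0.8324
sugar = (3.1 − 0.8324)·4.0·15.7

142.4032 g


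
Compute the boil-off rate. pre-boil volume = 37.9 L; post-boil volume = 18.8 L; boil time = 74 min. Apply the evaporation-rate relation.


rate = (V_pre − V_post) / (t_min/60)
rate = (37.9 − 18.8) / (74/60)

15.4865 L/hr


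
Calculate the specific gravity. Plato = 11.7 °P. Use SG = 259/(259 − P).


SG = 259/(259 − 11.7)

1.0473


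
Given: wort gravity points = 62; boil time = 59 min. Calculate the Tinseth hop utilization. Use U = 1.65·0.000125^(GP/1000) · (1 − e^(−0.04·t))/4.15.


bigness = 1.65·0.000125^(62/1000) = 0.9451
boil_factor = (1 − e^(−0.04·59))/4.15 = 0.2182
U = 0.9451 · 0.2182

0.2062


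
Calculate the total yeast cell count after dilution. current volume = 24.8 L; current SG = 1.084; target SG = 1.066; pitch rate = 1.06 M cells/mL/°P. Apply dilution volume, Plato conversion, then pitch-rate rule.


V_w = V·((SG_c−1)/(SG_t−1)−1);  °P = 259 − 259/SG_t;  cells = rate·(V+V_w)·°P
V_w = 24.8·((1.084−1)/(1.066−1)−1) = 6.7636
V_final = 24.8 + 6.7636 = 31.5636
°P = 259 − 259/1.066 = 16.0356
cells = 1.06·31.5636·16.0356

536.5119 billion cells


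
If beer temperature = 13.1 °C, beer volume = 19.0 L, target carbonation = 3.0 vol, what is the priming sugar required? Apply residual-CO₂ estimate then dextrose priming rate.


residual = 14.695·(0.01821 + 0.09011·e^(−0.04·T));  sugar = (target − residual)·4.0·V
residual = 14.695·(0.01821 + 0.09011·e^(−0.04·13.1)) = 1.0517
sugar = (3.0 − 1.0517)·4.0·19.0

148.0710 g


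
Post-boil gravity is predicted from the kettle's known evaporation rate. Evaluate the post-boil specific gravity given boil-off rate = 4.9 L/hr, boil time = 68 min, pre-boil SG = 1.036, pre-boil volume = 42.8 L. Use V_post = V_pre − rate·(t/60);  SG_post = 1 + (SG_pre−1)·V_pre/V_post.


V_post = 42.8 − 4.9·(68/60) = 37.2467
SG_post = 1 + (1.036 − 1)·42.8/37.2467

1.0414


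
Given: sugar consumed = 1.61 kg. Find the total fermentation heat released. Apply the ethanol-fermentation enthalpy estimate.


Q = m_sugar · 590 kJ/kg
Q = 1.61 · 590

949.9000 kJ


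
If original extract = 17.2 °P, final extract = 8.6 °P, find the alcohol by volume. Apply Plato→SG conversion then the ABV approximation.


SG = 259/(259 − P);  ABV = (OG − FG)·131.25
OG = 259/(259 − 17.2) = 1.0711
FG = 259/(259 − 8.6) = 1.0343
ABV = (1.0711 − 1.0343)·131.25

4.8284 % ABV


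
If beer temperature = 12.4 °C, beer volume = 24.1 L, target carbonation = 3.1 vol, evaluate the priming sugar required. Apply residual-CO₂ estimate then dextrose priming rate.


residual = 14.695·(0.01821 + 0.09011·e^(−0.04·T));  sugar = (target − residual)·4.0·V
residual = 14.695·(0.01821 + 0.09011·e^(−0.04·12.4)) = 1.0740
sugar = (3.1 − 1.0740)·4.0·24.1

195.3100 g


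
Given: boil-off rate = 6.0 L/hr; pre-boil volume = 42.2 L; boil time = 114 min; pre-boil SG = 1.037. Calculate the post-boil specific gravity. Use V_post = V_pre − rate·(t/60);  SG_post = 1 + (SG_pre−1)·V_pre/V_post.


V_post = 42.2 − 6.0·(114/60) = 30.8000
SG_post = 1 + (1.037 − 1)·42.2/30.8000

1.0507


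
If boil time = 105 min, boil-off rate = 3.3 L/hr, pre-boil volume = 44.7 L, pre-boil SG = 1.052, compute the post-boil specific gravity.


V_post = V_pre − rate·(t/60);  SG_post = 1 + (SG_pre−1)·V_pre/V_post
V_post = 44.7 − 3.3·(105/60) = 38.9250
SG_post = 1 + (1.052 − 1)·44.7/38.9250

1.0597


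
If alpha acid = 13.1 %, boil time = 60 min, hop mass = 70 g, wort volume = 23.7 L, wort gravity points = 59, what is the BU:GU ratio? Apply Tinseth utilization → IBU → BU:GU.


U = 1.65·0.000125^(GP/1000)·(1−e^(−0.04t))/4.15;  IBU = (α/100)·m·U·1000/V;  BU:GU = IBU/GP
U = 1.65·0.000125^(59/1000)·(1−e^(−0.04·60))/4.15 = 0.2127
IBU = (13.1/100)·70·0.2127·1000/23.7 = 82.3139
BU:GU = 82.3139/59

1.3952


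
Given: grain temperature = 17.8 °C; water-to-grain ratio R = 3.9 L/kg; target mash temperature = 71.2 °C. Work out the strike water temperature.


T_strike = (0.41/R)·(T_mash − T_grain) + T_mash
T_strike = (0.41/3.9)·(71.2 − 17.8) + 71.2

76.8138 °C


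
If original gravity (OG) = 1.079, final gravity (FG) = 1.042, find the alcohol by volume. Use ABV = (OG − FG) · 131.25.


ABV = (1.079 − 1.042) · 131.25

4.8562 % ABV


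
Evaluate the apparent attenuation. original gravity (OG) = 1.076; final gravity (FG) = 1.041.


AA = (OG − FG)/(OG − 1) · 100
AA = (1.076 − 1.041)/(1.076 − 1) · 100

46.0526 %


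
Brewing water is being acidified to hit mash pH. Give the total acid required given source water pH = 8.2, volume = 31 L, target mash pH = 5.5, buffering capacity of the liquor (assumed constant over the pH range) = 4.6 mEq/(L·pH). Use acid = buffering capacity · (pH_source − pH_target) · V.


acid = 4.6 · (8.2 − 5.5) · 31

385.0200 mEq


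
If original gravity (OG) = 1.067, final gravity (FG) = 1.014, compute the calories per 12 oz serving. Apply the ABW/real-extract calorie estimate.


ABW = (OG−FG)·131.25·0.79/FG;  °P = 259 − 259/SG (for OG→OE and FG→AE);  RE = 0.1808·OE + 0.8192·AE;  Cal = (6.9·ABW + 4·(RE−0.1))·FG·3.55
ABW = (1.067 − 1.014)·131.25·0.79/1.014 = 5.4196
OE = 259 − 259/1.067 = 16.2634 °P
AE = 259 − 259/1.014 = 3.5759 °P
RE = 0.1808·16.2634 + 0.8192·3.5759 = 5.8698 °P
Cal = (6.9·5.4196 + 4·(5.8698−0.1))·1.014·3.55

217.6893 kcal


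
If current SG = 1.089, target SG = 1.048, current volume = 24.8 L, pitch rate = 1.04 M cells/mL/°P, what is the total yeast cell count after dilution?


V_w = V·((SG_c−1)/(SG_t−1)−1);  °P = 259 − 259/SG_t;  cells = rate·(V+V_w)·°P
V_w = 24.8·((1.089−1)/(1.048−1)−1) = 21.1833
V_final = 24.8 + 21.1833 = 45.9833
°P = 259 − 259/1.048 = 11.8626
cells = 1.04·45.9833·11.8626

567.3009 billion cells


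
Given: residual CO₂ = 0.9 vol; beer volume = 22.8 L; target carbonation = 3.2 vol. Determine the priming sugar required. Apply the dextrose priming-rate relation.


sugar = (target − residual)·4.0·V
sugar = (3.2 − 0.9)·4.0·22.8

209.7600 g
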